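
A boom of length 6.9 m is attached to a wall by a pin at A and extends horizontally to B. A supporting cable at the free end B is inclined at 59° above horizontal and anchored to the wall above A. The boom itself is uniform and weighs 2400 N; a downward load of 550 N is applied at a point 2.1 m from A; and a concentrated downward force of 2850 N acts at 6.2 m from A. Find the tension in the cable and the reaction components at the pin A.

ΣM about A: T·sin59°·6.9 − 2400·3.45 − 550·2.1 − 2850·6.2 = 0 → T = 27105/(6.9·0.857167) = 4582.84 ≈ 4583 N.
ΣF_x = 0: A_x − T·cos59° = 0 → A_x = 4582.84 × 0.515038 = 2360 N.
ΣF_y = 0: A_y + T·sin59° − 2400 − 550 − 2850 = 0 → A_y = 5800 − 4582.84 × 0.857167 = 1872 N.

T = 4583 N, A_x = 2360 N, A_y = 1872 N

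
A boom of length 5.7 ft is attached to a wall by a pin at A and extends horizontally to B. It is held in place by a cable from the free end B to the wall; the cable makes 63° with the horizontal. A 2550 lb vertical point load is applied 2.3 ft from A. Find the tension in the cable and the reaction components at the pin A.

ΣM about A: T·sin63°·5.7 − 2550·2.3 = 0 → T = 5865/(5.7·0.891007) = 1154.81 ≈ 1155 lb.
ΣF_x = 0: A_x − T·cos63° = 0 → A_x = 1154.81 × 0.45399 = 524.3 lb.
ΣF_y = 0: A_y + T·sin63° − 2550 = 0 → A_y = 2550 − 1154.81 × 0.891007 = 1521 lb.

T = 1155 lb, A_x = 524.3 lb, A_y = 1521 lb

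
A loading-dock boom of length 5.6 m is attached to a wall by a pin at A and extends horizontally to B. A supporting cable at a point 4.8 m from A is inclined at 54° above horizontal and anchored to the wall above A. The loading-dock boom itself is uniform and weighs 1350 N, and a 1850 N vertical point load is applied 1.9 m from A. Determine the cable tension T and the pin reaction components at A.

T = 1879 N, A_x = 1104 N, A_y = 1680 N

ΣM about A: T·sin54°·4.8 − 1350·2.8 − 1850·1.9 = 0 → T = 7295/(4.8·0.809017) = 1878.57 ≈ 1879 N.
ΣF_x = 0: A_x − T·cos54° = 0 → A_x = 1878.57 × 0.587785 = 1104 N.
ΣF_y = 0: A_y + T·sin54° − 1350 − 1850 = 0 → A_y = 3200 − 1878.57 × 0.809017 = 1680 N.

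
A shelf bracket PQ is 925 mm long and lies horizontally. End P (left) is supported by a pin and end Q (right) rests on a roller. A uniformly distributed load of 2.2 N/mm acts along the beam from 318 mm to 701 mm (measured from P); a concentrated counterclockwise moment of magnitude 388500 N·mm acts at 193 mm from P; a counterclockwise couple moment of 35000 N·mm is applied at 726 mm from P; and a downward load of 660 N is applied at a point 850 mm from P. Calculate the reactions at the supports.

Resultant of the distributed load: 2.2 × 383 = 842.6 N at 509.5 mm from P.
Moments about P: Q_y·925 − (2.2·383)·509.5 + 388500 + 35000 − 660·850 = 0 → Q_y = 566804.7/925 = 612.762 ≈ 612.8 N.
ΣF_y = 0: P_y + 612.762 − 2.2·383 − 660 = 0 → P_y = 889.8 N.
ΣF_x = 0: no horizontal applied forces, so P_x = 0.

P_x = 0, P_y = 889.8 N, Q_y = 612.8 N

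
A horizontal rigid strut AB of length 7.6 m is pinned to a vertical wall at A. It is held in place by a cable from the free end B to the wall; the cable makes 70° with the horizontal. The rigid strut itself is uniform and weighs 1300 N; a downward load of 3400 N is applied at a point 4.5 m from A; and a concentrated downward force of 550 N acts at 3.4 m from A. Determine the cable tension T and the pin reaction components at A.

ΣM about A: T·sin70°·7.6 − 1300·3.8 − 3400·4.5 − 550·3.4 = 0 → T = 22110/(7.6·0.939693) = 3095.92 ≈ 3096 N.
ΣF_x = 0: A_x − T·cos70° = 0 → A_x = 3095.92 × 0.34202 = 1059 N.
ΣF_y = 0: A_y + T·sin70° − 1300 − 3400 − 550 = 0 → A_y = 5250 − 3095.92 × 0.939693 = 2341 N.

T = 3096 N, A_x = 1059 N, A_y = 2341 N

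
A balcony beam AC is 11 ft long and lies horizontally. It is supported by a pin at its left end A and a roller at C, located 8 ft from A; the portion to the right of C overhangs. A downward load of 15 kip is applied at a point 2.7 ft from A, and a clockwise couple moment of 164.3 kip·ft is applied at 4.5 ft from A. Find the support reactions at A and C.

A_x = 0, A_y = -10.60 kip, C_y = 25.60 kip

ΣM about A: C_y·8 − 15·2.7 − 164.3 = 0 → C_y = 204.8/8 = 25.60 kip.
ΣF_y = 0: A_y + 25.6 − 15 = 0 → A_y = -10.60 kip.
ΣF_x = 0: no horizontal applied forces, so A_x = 0.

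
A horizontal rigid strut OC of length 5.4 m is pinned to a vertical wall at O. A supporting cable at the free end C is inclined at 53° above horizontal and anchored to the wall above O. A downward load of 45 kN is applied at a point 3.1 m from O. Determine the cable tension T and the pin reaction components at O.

T = 32.35 kN, O_x = 19.47 kN, O_y = 19.17 kN

ΣM about O: T·sin53°·5.4 − 45·3.1 = 0 → T = 139.5/(5.4·0.798636) = 32.3468 ≈ 32.35 kN.
ΣF_x = 0: O_x − T·cos53° = 0 → O_x = 32.3468 × 0.601815 = 19.47 kN.
ΣF_y = 0: O_y + T·sin53° − 45 = 0 → O_y = 45 − 32.3468 × 0.798636 = 19.17 kN.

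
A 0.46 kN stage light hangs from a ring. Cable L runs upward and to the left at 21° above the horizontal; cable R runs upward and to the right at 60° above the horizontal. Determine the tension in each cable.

ΣF_x = 0: −T_L·cos21° + T_R·cos60° = 0 → T_R = 1.86716·T_L.
ΣF_y = 0: T_L·sin21° + T_R·sin60° = 0.46.
Substitute: T_L·(0.358368 + 1.86716·0.866025) = 0.46 → T_L = 0.232867 ≈ 0.2329 kN.
Then T_R = 1.86716 × 0.232867 = 0.4348 kN.

T_L = 0.2329 kN, T_R = 0.4348 kN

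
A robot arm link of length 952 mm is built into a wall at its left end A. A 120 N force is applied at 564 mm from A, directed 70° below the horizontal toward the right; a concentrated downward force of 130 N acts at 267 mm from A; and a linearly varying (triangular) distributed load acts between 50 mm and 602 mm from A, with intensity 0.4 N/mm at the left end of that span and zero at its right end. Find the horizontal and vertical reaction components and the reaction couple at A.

Resultant of the triangular load: ½ × 0.4 × 552 = 110.4 N, acting at 234 mm from A (one-third of the span from the peak).
ΣF_x = 0: A_x + 120·cos70° = 0 → A_x = -41.04 N.
ΣF_y = 0: A_y − 120·sin70° − 130 − ½·0.4·552 = 0 → A_y = 353.2 N.
ΣM about A: M_A − 120·sin70°·564 − 130·267 − (½·0.4·552)·234 = 0 → M_A = 124100 N·mm.

A_x = -41.04 N, A_y = 353.2 N, M_A = 124100 N·mm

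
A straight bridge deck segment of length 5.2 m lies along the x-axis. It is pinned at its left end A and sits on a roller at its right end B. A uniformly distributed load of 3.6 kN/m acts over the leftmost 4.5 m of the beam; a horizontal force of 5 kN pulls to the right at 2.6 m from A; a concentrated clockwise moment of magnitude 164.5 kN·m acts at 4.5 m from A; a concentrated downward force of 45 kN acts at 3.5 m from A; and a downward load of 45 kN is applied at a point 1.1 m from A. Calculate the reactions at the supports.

A_x = -5.000 kN, A_y = 27.75 kN, B_y = 78.45 kN

Resultant of the distributed load: 3.6 × 4.5 = 16.2 kN at 2.25 m from A.
ΣM about A: B_y·5.2 − (3.6·4.5)·2.25 − 164.5 − 45·3.5 − 45·1.1 = 0 → B_y = 407.95/5.2 = 78.4519 ≈ 78.45 kN.
ΣF_y = 0: A_y + 78.4519 − 3.6·4.5 − 45 − 45 = 0 → A_y = 27.75 kN.
ΣF_x = 0: A_x + 5 = 0 → A_x = -5.000 kN.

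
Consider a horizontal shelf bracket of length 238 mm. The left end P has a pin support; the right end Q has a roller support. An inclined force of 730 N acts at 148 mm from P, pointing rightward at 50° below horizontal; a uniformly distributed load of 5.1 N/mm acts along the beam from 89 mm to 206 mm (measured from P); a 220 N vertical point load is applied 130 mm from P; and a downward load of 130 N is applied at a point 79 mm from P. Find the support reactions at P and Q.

Resultant of the distributed load: 5.1 × 117 = 596.7 N at 147.5 mm from P.
Moments about P: Q_y·238 − 730·sin50°·148 − (5.1·117)·147.5 − 220·130 − 130·79 = 0 → Q_y = 209647/238 = 880.87 ≈ 880.9 N.
ΣF_y = 0: P_y + 880.87 − 730·sin50° − 5.1·117 − 220 − 130 = 0 → P_y = 625.0 N.
ΣF_x = 0: P_x + 730·cos50° = 0 → P_x = -469.2 N.

P_x = -469.2 N, P_y = 625.0 N, Q_y = 880.9 N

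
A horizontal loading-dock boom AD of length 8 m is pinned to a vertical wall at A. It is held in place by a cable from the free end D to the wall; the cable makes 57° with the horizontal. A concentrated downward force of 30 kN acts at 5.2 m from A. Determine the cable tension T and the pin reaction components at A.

T = 23.25 kN, A_x = 12.66 kN, A_y = 10.50 kN

ΣM about A: T·sin57°·8 − 30·5.2 = 0 → T = 156/(8·0.838671) = 23.2511 ≈ 23.25 kN.
ΣF_x = 0: A_x − T·cos57° = 0 → A_x = 23.2511 × 0.544639 = 12.66 kN.
ΣF_y = 0: A_y + T·sin57° − 30 = 0 → A_y = 30 − 23.2511 × 0.838671 = 10.50 kN.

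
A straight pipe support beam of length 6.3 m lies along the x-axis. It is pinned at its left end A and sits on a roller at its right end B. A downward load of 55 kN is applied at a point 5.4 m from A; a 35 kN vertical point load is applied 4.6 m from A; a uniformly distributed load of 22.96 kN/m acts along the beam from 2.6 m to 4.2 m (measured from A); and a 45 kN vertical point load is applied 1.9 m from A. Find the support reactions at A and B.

Resultant of the distributed load: 22.96 × 1.6 = 36.736 kN at 3.4 m from A.
Taking moments about A: B_y·6.3 − 55·5.4 − 35·4.6 − (22.96·1.6)·3.4 − 45·1.9 = 0 → B_y = 668.4024/6.3 = 106.096 ≈ 106.1 kN.
ΣF_y = 0: A_y + 106.096 − 55 − 35 − 22.96·1.6 − 45 = 0 → A_y = 65.64 kN.
ΣF_x = 0: no horizontal applied forces, so A_x = 0.

A_x = 0, A_y = 65.64 kN, B_y = 106.1 kN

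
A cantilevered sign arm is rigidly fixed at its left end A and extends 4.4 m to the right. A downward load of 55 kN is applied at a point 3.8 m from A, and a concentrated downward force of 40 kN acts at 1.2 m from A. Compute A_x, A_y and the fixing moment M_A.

A_x = 0, A_y = 95.00 kN, M_A = 257.0 kN·m

ΣF_x = 0: A_x = 0.
ΣF_y = 0: A_y − 55 − 40 = 0 → A_y = 95.00 kN.
ΣM about A: M_A − 55·3.8 − 40·1.2 = 0 → M_A = 257.0 kN·m.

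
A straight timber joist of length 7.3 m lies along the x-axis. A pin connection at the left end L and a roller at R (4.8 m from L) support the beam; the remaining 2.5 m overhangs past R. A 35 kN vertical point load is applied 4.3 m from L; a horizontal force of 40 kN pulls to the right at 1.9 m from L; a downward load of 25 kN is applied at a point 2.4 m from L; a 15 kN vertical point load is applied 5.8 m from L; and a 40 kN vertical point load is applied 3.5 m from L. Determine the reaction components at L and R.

L_x = -40.00 kN, L_y = 23.85 kN, R_y = 91.15 kN

ΣM about L: R_y·4.8 − 35·4.3 − 25·2.4 − 15·5.8 − 40·3.5 = 0 → R_y = 437.5/4.8 = 91.1458 ≈ 91.15 kN.
ΣF_y = 0: L_y + 91.1458 − 35 − 25 − 15 − 40 = 0 → L_y = 23.85 kN.
ΣF_x = 0: L_x + 40 = 0 → L_x = -40.00 kN.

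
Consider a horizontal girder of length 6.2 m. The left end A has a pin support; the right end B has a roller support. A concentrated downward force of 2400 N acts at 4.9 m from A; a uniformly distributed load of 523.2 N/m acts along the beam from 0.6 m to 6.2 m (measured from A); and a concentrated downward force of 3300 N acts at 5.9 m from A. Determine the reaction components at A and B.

Resultant of the distributed load: 523.2 × 5.6 = 2929.92 N at 3.4 m from A.
Moments about A: B_y·6.2 − 2400·4.9 − (523.2·5.6)·3.4 − 3300·5.9 = 0 → B_y = 41191.728/6.2 = 6643.83 ≈ 6644 N.
ΣF_y = 0: A_y + 6643.83 − 2400 − 523.2·5.6 − 3300 = 0 → A_y = 1986 N.
ΣF_x = 0: no horizontal applied forces, so A_x = 0.

A_x = 0, A_y = 1986 N, B_y = 6644 N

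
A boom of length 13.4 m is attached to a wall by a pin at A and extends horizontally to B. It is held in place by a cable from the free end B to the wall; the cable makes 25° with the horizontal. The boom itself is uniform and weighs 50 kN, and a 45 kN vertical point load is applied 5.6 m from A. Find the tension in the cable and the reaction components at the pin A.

T = 103.7 kN, A_x = 93.94 kN, A_y = 51.19 kN

ΣM about A: T·sin25°·13.4 − 50·6.7 − 45·5.6 = 0 → T = 587/(13.4·0.422618) = 103.654 ≈ 103.7 kN.
ΣF_x = 0: A_x − T·cos25° = 0 → A_x = 103.654 × 0.906308 = 93.94 kN.
ΣF_y = 0: A_y + T·sin25° − 50 − 45 = 0 → A_y = 95 − 103.654 × 0.422618 = 51.19 kN.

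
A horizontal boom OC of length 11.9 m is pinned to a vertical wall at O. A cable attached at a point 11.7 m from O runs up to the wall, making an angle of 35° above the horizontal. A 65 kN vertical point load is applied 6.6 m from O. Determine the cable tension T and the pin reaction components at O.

T = 63.93 kN, O_x = 52.37 kN, O_y = 28.33 kN

ΣM about O: T·sin35°·11.7 − 65·6.6 = 0 → T = 429/(11.7·0.573576) = 63.9264 ≈ 63.93 kN.
ΣF_x = 0: O_x − T·cos35° = 0 → O_x = 63.9264 × 0.819152 = 52.37 kN.
ΣF_y = 0: O_y + T·sin35° − 65 = 0 → O_y = 65 − 63.9264 × 0.573576 = 28.33 kN.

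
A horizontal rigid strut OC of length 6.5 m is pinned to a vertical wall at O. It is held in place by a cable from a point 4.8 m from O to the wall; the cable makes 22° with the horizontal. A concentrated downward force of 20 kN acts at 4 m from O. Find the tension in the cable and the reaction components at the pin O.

ΣM about O: T·sin22°·4.8 − 20·4 = 0 → T = 80/(4.8·0.374607) = 44.4911 ≈ 44.49 kN.
ΣF_x = 0: O_x − T·cos22° = 0 → O_x = 44.4911 × 0.927184 = 41.25 kN.
ΣF_y = 0: O_y + T·sin22° − 20 = 0 → O_y = 20 − 44.4911 × 0.374607 = 3.333 kN.

T = 44.49 kN, O_x = 41.25 kN, O_y = 3.333 kN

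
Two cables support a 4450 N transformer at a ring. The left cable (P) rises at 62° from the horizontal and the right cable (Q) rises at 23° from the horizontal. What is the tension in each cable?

ΣF_x = 0: −T_P·cos62° + T_Q·cos23° = 0 → T_Q = 0.510015·T_P.
ΣF_y = 0: T_P·sin62° + T_Q·sin23° = 4450.
Substitute: T_P·(0.882948 + 0.510015·0.390731) = 4450 → T_P = 4111.89 ≈ 4112 N.
Then T_Q = 0.510015 × 4111.89 = 2097 N.

T_P = 4112 N, T_Q = 2097 N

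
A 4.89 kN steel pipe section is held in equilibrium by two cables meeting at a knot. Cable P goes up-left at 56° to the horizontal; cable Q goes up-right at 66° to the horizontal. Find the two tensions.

ΣF_x = 0: −T_P·cos56° + T_Q·cos66° = 0 → T_Q = 1.37483·T_P.
ΣF_y = 0: T_P·sin56° + T_Q·sin66° = 4.89.
Substitute: T_P·(0.829038 + 1.37483·0.913545) = 4.89 → T_P = 2.34532 ≈ 2.345 kN.
Then T_Q = 1.37483 × 2.34532 = 3.224 kN.

T_P = 2.345 kN, T_Q = 3.224 kN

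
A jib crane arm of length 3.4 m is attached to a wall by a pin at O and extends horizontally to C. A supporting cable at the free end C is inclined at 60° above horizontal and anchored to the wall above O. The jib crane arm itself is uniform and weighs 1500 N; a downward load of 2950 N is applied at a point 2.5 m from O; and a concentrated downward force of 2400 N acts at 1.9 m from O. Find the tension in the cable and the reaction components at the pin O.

ΣM about O: T·sin60°·3.4 − 1500·1.7 − 2950·2.5 − 2400·1.9 = 0 → T = 14485/(3.4·0.866025) = 4919.37 ≈ 4919 N.
ΣF_x = 0: O_x − T·cos60° = 0 → O_x = 4919.37 × 0.5 = 2460 N.
ΣF_y = 0: O_y + T·sin60° − 1500 − 2950 − 2400 = 0 → O_y = 6850 − 4919.37 × 0.866025 = 2590 N.

T = 4919 N, O_x = 2460 N, O_y = 2590 N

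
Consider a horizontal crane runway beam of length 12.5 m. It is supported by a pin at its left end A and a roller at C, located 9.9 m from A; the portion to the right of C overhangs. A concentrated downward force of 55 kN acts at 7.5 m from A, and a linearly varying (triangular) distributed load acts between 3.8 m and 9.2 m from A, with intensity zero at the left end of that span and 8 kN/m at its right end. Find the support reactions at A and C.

A_x = 0, A_y = 18.79 kN, C_y = 57.81 kN

Resultant of the triangular load: ½ × 8 × 5.4 = 21.6 kN, acting at 7.4 m from A (one-third of the span from the peak).
Moments about A: C_y·9.9 − 55·7.5 − (½·8·5.4)·7.4 = 0 → C_y = 572.34/9.9 = 57.8121 ≈ 57.81 kN.
ΣF_y = 0: A_y + 57.8121 − 55 − ½·8·5.4 = 0 → A_y = 18.79 kN.
ΣF_x = 0: no horizontal applied forces, so A_x = 0.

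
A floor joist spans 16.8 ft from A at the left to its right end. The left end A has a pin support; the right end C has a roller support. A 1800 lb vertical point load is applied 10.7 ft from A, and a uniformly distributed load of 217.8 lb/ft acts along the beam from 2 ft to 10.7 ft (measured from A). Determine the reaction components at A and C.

Resultant of the distributed load: 217.8 × 8.7 = 1894.86 lb at 6.35 ft from A.
ΣM about A: C_y·16.8 − 1800·10.7 − (217.8·8.7)·6.35 = 0 → C_y = 31292.361/16.8 = 1862.64 ≈ 1863 lb.
ΣF_y = 0: A_y + 1862.64 − 1800 − 217.8·8.7 = 0 → A_y = 1832 lb.
ΣF_x = 0: no horizontal applied forces, so A_x = 0.

A_x = 0, A_y = 1832 lb, C_y = 1863 lb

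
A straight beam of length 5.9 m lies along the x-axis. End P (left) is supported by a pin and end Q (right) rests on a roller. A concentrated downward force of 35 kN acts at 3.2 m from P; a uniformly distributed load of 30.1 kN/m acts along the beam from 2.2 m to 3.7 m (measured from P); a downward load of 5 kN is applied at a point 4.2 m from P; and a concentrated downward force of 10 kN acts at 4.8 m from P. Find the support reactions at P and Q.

P_x = 0, P_y = 41.90 kN, Q_y = 53.25 kN

Resultant of the distributed load: 30.1 × 1.5 = 45.15 kN at 2.95 m from P.
Taking moments about P: Q_y·5.9 − 35·3.2 − (30.1·1.5)·2.95 − 5·4.2 − 10·4.8 = 0 → Q_y = 314.1925/5.9 = 53.253 ≈ 53.25 kN.
ΣF_y = 0: P_y + 53.253 − 35 − 30.1·1.5 − 5 − 10 = 0 → P_y = 41.90 kN.
ΣF_x = 0: no horizontal applied forces, so P_x = 0.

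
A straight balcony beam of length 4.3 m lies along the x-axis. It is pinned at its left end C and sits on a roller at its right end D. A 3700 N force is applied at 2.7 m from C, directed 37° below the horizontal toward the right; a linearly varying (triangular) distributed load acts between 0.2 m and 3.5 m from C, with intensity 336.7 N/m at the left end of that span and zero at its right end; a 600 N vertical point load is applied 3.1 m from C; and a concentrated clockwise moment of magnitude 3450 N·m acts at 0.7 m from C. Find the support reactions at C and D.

Resultant of the triangular load: ½ × 336.7 × 3.3 = 555.555 N, acting at 1.3 m from C (one-third of the span from the peak).
Taking moments about C: D_y·4.3 − 3700·sin37°·2.7 − (½·336.7·3.3)·1.3 − 600·3.1 − 3450 = 0 → D_y = 12044.4/4.3 = 2801.02 ≈ 2801 N.
ΣF_y = 0: C_y + 2801.02 − 3700·sin37° − ½·336.7·3.3 − 600 = 0 → C_y = 581.3 N.
ΣF_x = 0: C_x + 3700·cos37° = 0 → C_x = -2955 N.

C_x = -2955 N, C_y = 581.3 N, D_y = 2801 N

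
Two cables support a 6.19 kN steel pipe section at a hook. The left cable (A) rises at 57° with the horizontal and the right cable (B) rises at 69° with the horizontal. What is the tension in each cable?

ΣF_x = 0: −T_A·cos57° + T_B·cos69° = 0 → T_B = 1.51978·T_A.
ΣF_y = 0: T_A·sin57° + T_B·sin69° = 6.19.
Substitute: T_A·(0.838671 + 1.51978·0.93358) = 6.19 → T_A = 2.74196 ≈ 2.742 kN.
Then T_B = 1.51978 × 2.74196 = 4.167 kN.

T_A = 2.742 kN, T_B = 4.167 kN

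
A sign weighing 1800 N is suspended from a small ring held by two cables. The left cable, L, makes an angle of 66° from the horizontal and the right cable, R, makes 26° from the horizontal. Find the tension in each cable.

ΣF_x = 0: −T_L·cos66° + T_R·cos26° = 0 → T_R = 0.452536·T_L.
ΣF_y = 0: T_L·sin66° + T_R·sin26° = 1800.
Substitute: T_L·(0.913545 + 0.452536·0.438371) = 1800 → T_L = 1618.82 ≈ 1619 N.
Then T_R = 0.452536 × 1618.82 = 732.6 N.

T_L = 1619 N, T_R = 732.6 N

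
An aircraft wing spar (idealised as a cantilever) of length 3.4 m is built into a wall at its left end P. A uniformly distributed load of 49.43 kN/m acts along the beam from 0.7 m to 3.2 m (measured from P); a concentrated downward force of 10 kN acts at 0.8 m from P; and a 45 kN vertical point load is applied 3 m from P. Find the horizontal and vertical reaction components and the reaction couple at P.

Resultant of the distributed load: 49.43 × 2.5 = 123.575 kN at 1.95 m from P.
ΣF_x = 0: P_x = 0.
ΣF_y = 0: P_y − 49.43·2.5 − 10 − 45 = 0 → P_y = 178.6 kN.
ΣM about P: M_P − (49.43·2.5)·1.95 − 10·0.8 − 45·3 = 0 → M_P = 384.0 kN·m.

P_x = 0, P_y = 178.6 kN, M_P = 384.0 kN·m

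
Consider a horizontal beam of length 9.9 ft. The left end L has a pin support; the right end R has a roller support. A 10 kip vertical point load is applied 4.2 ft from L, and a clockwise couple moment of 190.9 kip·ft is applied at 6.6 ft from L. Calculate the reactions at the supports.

L_x = 0, L_y = -13.53 kip, R_y = 23.53 kip

Taking moments about L: R_y·9.9 − 10·4.2 − 190.9 = 0 → R_y = 232.9/9.9 = 23.5253 ≈ 23.53 kip.
ΣF_y = 0: L_y + 23.5253 − 10 = 0 → L_y = -13.53 kip.
ΣF_x = 0: no horizontal applied forces, so L_x = 0.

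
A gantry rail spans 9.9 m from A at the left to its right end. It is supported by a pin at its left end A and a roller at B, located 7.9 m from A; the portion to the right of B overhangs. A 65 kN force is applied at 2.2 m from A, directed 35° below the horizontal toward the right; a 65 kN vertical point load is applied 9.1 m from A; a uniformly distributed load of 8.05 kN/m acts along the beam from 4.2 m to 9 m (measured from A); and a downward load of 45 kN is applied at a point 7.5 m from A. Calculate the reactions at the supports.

A_x = -53.24 kN, A_y = 25.66 kN, B_y = 160.3 kN

Resultant of the distributed load: 8.05 × 4.8 = 38.64 kN at 6.6 m from A.
ΣM about A: B_y·7.9 − 65·sin35°·2.2 − 65·9.1 − (8.05·4.8)·6.6 − 45·7.5 = 0 → B_y = 1266.05/7.9 = 160.259 ≈ 160.3 kN.
ΣF_y = 0: A_y + 160.259 − 65·sin35° − 65 − 8.05·4.8 − 45 = 0 → A_y = 25.66 kN.
ΣF_x = 0: A_x + 65·cos35° = 0 → A_x = -53.24 kN.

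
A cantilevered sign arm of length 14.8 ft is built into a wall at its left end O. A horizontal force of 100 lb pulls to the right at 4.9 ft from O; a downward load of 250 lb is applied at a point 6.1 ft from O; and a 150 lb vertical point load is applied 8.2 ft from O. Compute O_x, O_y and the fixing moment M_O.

ΣF_x = 0: O_x + 100 = 0 → O_x = -100.0 lb.
ΣF_y = 0: O_y − 250 − 150 = 0 → O_y = 400.0 lb.
ΣM about O: M_O − 250·6.1 − 150·8.2 = 0 → M_O = 2755 lb·ft.

O_x = -100.0 lb, O_y = 400.0 lb, M_O = 2755 lb·ft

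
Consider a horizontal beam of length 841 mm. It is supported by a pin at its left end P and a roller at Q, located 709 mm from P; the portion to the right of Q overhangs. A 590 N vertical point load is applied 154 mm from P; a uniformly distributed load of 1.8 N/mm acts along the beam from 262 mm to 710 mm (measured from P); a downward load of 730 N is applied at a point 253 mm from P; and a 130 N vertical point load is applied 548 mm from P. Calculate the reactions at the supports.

Resultant of the distributed load: 1.8 × 448 = 806.4 N at 486 mm from P.
ΣM about P: Q_y·709 − 590·154 − (1.8·448)·486 − 730·253 − 130·548 = 0 → Q_y = 738700.4/709 = 1041.89 ≈ 1042 N.
ΣF_y = 0: P_y + 1041.89 − 590 − 1.8·448 − 730 − 130 = 0 → P_y = 1215 N.
ΣF_x = 0: no horizontal applied forces, so P_x = 0.

P_x = 0, P_y = 1215 N, Q_y = 1042 N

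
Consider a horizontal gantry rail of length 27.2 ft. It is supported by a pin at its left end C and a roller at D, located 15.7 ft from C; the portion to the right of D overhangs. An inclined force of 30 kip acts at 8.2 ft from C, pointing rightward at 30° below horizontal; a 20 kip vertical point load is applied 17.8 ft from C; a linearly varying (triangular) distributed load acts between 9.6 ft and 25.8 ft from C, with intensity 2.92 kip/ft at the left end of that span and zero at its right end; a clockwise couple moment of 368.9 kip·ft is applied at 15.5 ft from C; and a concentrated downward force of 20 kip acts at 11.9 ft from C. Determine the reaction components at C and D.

C_x = -25.98 kip, C_y = -13.11 kip, D_y = 91.76 kip

Resultant of the triangular load: ½ × 2.92 × 16.2 = 23.652 kip, acting at 15 ft from C (one-third of the span from the peak).
Moments about C: D_y·15.7 − 30·sin30°·8.2 − 20·17.8 − (½·2.92·16.2)·15 − 368.9 − 20·11.9 = 0 → D_y = 1440.68/15.7 = 91.7631 ≈ 91.76 kip.
ΣF_y = 0: C_y + 91.7631 − 30·sin30° − 20 − ½·2.92·16.2 − 20 = 0 → C_y = -13.11 kip.
ΣF_x = 0: C_x + 30·cos30° = 0 → C_x = -25.98 kip.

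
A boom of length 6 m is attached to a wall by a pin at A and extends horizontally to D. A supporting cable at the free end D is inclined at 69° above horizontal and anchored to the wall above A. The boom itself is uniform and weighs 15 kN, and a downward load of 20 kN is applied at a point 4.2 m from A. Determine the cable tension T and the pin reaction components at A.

ΣM about A: T·sin69°·6 − 15·3 − 20·4.2 = 0 → T = 129/(6·0.93358) = 23.0296 ≈ 23.03 kN.
ΣF_x = 0: A_x − T·cos69° = 0 → A_x = 23.0296 × 0.358368 = 8.253 kN.
ΣF_y = 0: A_y + T·sin69° − 15 − 20 = 0 → A_y = 35 − 23.0296 × 0.93358 = 13.50 kN.

T = 23.03 kN, A_x = 8.253 kN, A_y = 13.50 kN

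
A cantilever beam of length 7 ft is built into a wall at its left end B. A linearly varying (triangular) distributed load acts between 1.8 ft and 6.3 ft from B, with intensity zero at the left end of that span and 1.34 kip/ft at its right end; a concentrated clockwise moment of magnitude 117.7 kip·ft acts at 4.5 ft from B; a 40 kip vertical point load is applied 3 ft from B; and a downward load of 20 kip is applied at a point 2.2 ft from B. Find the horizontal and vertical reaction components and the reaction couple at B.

Resultant of the triangular load: ½ × 1.34 × 4.5 = 3.015 kip, acting at 4.8 ft from B (one-third of the span from the peak).
ΣF_x = 0: B_x = 0.
ΣF_y = 0: B_y − ½·1.34·4.5 − 40 − 20 = 0 → B_y = 63.02 kip.
ΣM about B: M_B − (½·1.34·4.5)·4.8 − 117.7 − 40·3 − 20·2.2 = 0 → M_B = 296.2 kip·ft.

B_x = 0, B_y = 63.02 kip, M_B = 296.2 kip·ft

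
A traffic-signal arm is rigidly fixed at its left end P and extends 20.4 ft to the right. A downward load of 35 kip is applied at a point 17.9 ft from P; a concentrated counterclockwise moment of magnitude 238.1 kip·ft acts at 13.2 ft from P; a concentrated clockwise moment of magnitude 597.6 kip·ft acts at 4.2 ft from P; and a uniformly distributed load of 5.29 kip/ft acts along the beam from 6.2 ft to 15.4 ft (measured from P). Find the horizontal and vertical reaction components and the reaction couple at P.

P_x = 0, P_y = 83.67 kip, M_P = 1512 kip·ft

Resultant of the distributed load: 5.29 × 9.2 = 48.668 kip at 10.8 ft from P.
ΣF_x = 0: P_x = 0.
ΣF_y = 0: P_y − 35 − 5.29·9.2 = 0 → P_y = 83.67 kip.
ΣM about P: M_P − 35·17.9 + 238.1 − 597.6 − (5.29·9.2)·10.8 = 0 → M_P = 1512 kip·ft.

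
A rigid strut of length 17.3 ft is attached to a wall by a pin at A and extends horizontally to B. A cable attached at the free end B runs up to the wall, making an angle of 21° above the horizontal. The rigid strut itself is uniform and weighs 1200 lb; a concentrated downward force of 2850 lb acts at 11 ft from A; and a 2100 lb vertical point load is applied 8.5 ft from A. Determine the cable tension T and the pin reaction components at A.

T = 9610 lb, A_x = 8972 lb, A_y = 2706 lb

ΣM about A: T·sin21°·17.3 − 1200·8.65 − 2850·11 − 2100·8.5 = 0 → T = 59580/(17.3·0.358368) = 9610.04 ≈ 9610 lb.
ΣF_x = 0: A_x − T·cos21° = 0 → A_x = 9610.04 × 0.93358 = 8972 lb.
ΣF_y = 0: A_y + T·sin21° − 1200 − 2850 − 2100 = 0 → A_y = 6150 − 9610.04 × 0.358368 = 2706 lb.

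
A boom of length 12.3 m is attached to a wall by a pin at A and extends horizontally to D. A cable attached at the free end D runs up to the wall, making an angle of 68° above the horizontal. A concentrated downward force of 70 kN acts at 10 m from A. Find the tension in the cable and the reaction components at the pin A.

T = 61.38 kN, A_x = 22.99 kN, A_y = 13.09 kN

ΣM about A: T·sin68°·12.3 − 70·10 = 0 → T = 700/(12.3·0.927184) = 61.38 kN.
ΣF_x = 0: A_x − T·cos68° = 0 → A_x = 61.38 × 0.374607 = 22.99 kN.
ΣF_y = 0: A_y + T·sin68° − 70 = 0 → A_y = 70 − 61.38 × 0.927184 = 13.09 kN.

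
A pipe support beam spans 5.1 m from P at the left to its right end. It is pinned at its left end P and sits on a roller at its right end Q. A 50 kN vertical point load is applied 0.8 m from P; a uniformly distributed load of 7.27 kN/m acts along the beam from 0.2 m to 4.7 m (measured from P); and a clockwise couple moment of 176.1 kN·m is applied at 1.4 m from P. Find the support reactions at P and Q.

Resultant of the distributed load: 7.27 × 4.5 = 32.715 kN at 2.45 m from P.
ΣM about P: Q_y·5.1 − 50·0.8 − (7.27·4.5)·2.45 − 176.1 = 0 → Q_y = 296.25175/5.1 = 58.0886 ≈ 58.09 kN.
ΣF_y = 0: P_y + 58.0886 − 50 − 7.27·4.5 = 0 → P_y = 24.63 kN.
ΣF_x = 0: no horizontal applied forces, so P_x = 0.

P_x = 0, P_y = 24.63 kN, Q_y = 58.09 kN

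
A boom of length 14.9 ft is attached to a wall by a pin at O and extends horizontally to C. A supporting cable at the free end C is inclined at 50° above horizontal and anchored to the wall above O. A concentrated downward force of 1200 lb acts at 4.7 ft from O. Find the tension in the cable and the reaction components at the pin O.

T = 494.1 lb, O_x = 317.6 lb, O_y = 821.5 lb

ΣM about O: T·sin50°·14.9 − 1200·4.7 = 0 → T = 5640/(14.9·0.766044) = 494.128 ≈ 494.1 lb.
ΣF_x = 0: O_x − T·cos50° = 0 → O_x = 494.128 × 0.642788 = 317.6 lb.
ΣF_y = 0: O_y + T·sin50° − 1200 = 0 → O_y = 1200 − 494.128 × 0.766044 = 821.5 lb.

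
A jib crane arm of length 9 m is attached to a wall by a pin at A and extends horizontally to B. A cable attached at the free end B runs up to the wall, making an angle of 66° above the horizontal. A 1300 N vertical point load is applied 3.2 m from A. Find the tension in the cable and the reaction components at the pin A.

ΣM about A: T·sin66°·9 − 1300·3.2 = 0 → T = 4160/(9·0.913545) = 505.965 ≈ 506.0 N.
ΣF_x = 0: A_x − T·cos66° = 0 → A_x = 505.965 × 0.406737 = 205.8 N.
ΣF_y = 0: A_y + T·sin66° − 1300 = 0 → A_y = 1300 − 505.965 × 0.913545 = 837.8 N.

T = 506.0 N, A_x = 205.8 N, A_y = 837.8 N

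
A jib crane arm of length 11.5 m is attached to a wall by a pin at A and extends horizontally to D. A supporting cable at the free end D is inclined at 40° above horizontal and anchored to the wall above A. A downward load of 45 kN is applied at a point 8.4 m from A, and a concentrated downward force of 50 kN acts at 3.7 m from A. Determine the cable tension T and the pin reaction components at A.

T = 76.16 kN, A_x = 58.34 kN, A_y = 46.04 kN

ΣM about A: T·sin40°·11.5 − 45·8.4 − 50·3.7 = 0 → T = 563/(11.5·0.642788) = 76.1628 ≈ 76.16 kN.
ΣF_x = 0: A_x − T·cos40° = 0 → A_x = 76.1628 × 0.766044 = 58.34 kN.
ΣF_y = 0: A_y + T·sin40° − 45 − 50 = 0 → A_y = 95 − 76.1628 × 0.642788 = 46.04 kN.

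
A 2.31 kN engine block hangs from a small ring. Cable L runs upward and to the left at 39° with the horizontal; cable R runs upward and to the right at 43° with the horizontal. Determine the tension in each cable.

ΣF_x = 0: −T_L·cos39° + T_R·cos43° = 0 → T_R = 1.06261·T_L.
ΣF_y = 0: T_L·sin39° + T_R·sin43° = 2.31.
Substitute: T_L·(0.62932 + 1.06261·0.681998) = 2.31 → T_L = 1.70603 ≈ 1.706 kN.
Then T_R = 1.06261 × 1.70603 = 1.813 kN.

T_L = 1.706 kN, T_R = 1.813 kN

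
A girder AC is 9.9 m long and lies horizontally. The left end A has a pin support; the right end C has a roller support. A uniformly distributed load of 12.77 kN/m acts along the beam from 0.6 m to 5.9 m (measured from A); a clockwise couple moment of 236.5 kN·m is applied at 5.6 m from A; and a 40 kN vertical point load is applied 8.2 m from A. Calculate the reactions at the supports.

Resultant of the distributed load: 12.77 × 5.3 = 67.681 kN at 3.25 m from A.
Moments about A: C_y·9.9 − (12.77·5.3)·3.25 − 236.5 − 40·8.2 = 0 → C_y = 784.46325/9.9 = 79.2387 ≈ 79.24 kN.
ΣF_y = 0: A_y + 79.2387 − 12.77·5.3 − 40 = 0 → A_y = 28.44 kN.
ΣF_x = 0: no horizontal applied forces, so A_x = 0.

A_x = 0, A_y = 28.44 kN, C_y = 79.24 kN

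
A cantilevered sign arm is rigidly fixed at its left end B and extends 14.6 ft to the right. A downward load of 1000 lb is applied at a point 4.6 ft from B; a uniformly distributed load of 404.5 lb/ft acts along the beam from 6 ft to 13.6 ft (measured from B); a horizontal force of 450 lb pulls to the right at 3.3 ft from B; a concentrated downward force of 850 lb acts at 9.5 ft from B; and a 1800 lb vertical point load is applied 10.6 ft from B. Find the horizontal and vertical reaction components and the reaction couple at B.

B_x = -450.0 lb, B_y = 6724 lb, M_B = 61880 lb·ft

Resultant of the distributed load: 404.5 × 7.6 = 3074.2 lb at 9.8 ft from B.
ΣF_x = 0: B_x + 450 = 0 → B_x = -450.0 lb.
ΣF_y = 0: B_y − 1000 − 404.5·7.6 − 850 − 1800 = 0 → B_y = 6724 lb.
ΣM about B: M_B − 1000·4.6 − (404.5·7.6)·9.8 − 850·9.5 − 1800·10.6 = 0 → M_B = 61880 lb·ft.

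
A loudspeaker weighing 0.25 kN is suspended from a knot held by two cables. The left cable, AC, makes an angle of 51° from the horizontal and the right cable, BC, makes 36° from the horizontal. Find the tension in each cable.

ΣF_x = 0: −T_AC·cos51° + T_BC·cos36° = 0 → T_BC = 0.777883·T_AC.
ΣF_y = 0: T_AC·sin51° + T_BC·sin36° = 0.25.
Substitute: T_AC·(0.777146 + 0.777883·0.587785) = 0.25 → T_AC = 0.202532 ≈ 0.2025 kN.
Then T_BC = 0.777883 × 0.202532 = 0.1575 kN.

T_AC = 0.2025 kN, T_BC = 0.1575 kN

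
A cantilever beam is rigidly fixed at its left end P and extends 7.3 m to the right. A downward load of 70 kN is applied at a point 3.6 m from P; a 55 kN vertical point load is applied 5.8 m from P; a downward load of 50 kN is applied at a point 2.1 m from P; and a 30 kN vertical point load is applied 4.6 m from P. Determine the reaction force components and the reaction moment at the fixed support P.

ΣF_x = 0: P_x = 0.
ΣF_y = 0: P_y − 70 − 55 − 50 − 30 = 0 → P_y = 205.0 kN.
ΣM about P: M_P − 70·3.6 − 55·5.8 − 50·2.1 − 30·4.6 = 0 → M_P = 814.0 kN·m.

P_x = 0, P_y = 205.0 kN, M_P = 814.0 kN·m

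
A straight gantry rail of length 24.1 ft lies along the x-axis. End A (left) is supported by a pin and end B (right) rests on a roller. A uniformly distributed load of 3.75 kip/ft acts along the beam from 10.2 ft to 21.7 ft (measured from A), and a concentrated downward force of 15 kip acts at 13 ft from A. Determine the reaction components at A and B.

A_x = 0, A_y = 21.49 kip, B_y = 36.63 kip

Resultant of the distributed load: 3.75 × 11.5 = 43.125 kip at 15.95 ft from A.
Moments about A: B_y·24.1 − (3.75·11.5)·15.95 − 15·13 = 0 → B_y = 882.84375/24.1 = 36.6325 ≈ 36.63 kip.
ΣF_y = 0: A_y + 36.6325 − 3.75·11.5 − 15 = 0 → A_y = 21.49 kip.
ΣF_x = 0: no horizontal applied forces, so A_x = 0.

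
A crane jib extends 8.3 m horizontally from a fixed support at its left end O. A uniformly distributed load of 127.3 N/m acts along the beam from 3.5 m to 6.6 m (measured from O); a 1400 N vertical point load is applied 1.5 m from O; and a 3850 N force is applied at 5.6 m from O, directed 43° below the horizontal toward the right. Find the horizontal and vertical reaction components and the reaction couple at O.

Resultant of the distributed load: 127.3 × 3.1 = 394.63 N at 5.05 m from O.
ΣF_x = 0: O_x + 3850·cos43° = 0 → O_x = -2816 N.
ΣF_y = 0: O_y − 127.3·3.1 − 1400 − 3850·sin43° = 0 → O_y = 4420 N.
ΣM about O: M_O − (127.3·3.1)·5.05 − 1400·1.5 − 3850·sin43°·5.6 = 0 → M_O = 18800 N·m.

O_x = -2816 N, O_y = 4420 N, M_O = 18800 N·m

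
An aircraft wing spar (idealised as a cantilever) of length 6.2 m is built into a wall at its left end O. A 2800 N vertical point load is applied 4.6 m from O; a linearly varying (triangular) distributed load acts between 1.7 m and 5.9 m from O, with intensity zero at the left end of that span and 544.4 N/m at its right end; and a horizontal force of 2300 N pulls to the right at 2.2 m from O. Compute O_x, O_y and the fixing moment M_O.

Resultant of the triangular load: ½ × 544.4 × 4.2 = 1143.24 N, acting at 4.5 m from O (one-third of the span from the peak).
ΣF_x = 0: O_x + 2300 = 0 → O_x = -2300 N.
ΣF_y = 0: O_y − 2800 − ½·544.4·4.2 = 0 → O_y = 3943 N.
ΣM about O: M_O − 2800·4.6 − (½·544.4·4.2)·4.5 = 0 → M_O = 18020 N·m.

O_x = -2300 N, O_y = 3943 N, M_O = 18020 N·m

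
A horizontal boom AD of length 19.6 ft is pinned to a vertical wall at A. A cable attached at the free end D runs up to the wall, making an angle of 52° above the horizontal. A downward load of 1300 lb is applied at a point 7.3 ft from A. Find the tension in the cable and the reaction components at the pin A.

T = 614.4 lb, A_x = 378.3 lb, A_y = 815.8 lb

ΣM about A: T·sin52°·19.6 − 1300·7.3 = 0 → T = 9490/(19.6·0.788011) = 614.438 ≈ 614.4 lb.
ΣF_x = 0: A_x − T·cos52° = 0 → A_x = 614.438 × 0.615661 = 378.3 lb.
ΣF_y = 0: A_y + T·sin52° − 1300 = 0 → A_y = 1300 − 614.438 × 0.788011 = 815.8 lb.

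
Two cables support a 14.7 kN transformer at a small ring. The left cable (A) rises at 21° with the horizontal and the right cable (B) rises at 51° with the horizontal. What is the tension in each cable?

ΣF_x = 0: −T_A·cos21° + T_B·cos51° = 0 → T_B = 1.48347·T_A.
ΣF_y = 0: T_A·sin21° + T_B·sin51° = 14.7.
Substitute: T_A·(0.358368 + 1.48347·0.777146) = 14.7 → T_A = 9.72711 ≈ 9.727 kN.
Then T_B = 1.48347 × 9.72711 = 14.43 kN.

T_A = 9.727 kN, T_B = 14.43 kN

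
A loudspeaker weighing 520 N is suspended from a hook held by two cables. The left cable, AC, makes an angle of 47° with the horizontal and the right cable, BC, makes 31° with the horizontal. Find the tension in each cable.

ΣF_x = 0: −T_AC·cos47° + T_BC·cos31° = 0 → T_BC = 0.795642·T_AC.
ΣF_y = 0: T_AC·sin47° + T_BC·sin31° = 520.
Substitute: T_AC·(0.731354 + 0.795642·0.515038) = 520 → T_AC = 455.685 ≈ 455.7 N.
Then T_BC = 0.795642 × 455.685 = 362.6 N.

T_AC = 455.7 N, T_BC = 362.6 N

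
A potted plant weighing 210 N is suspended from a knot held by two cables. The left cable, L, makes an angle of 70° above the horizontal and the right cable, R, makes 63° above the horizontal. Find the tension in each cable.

T_L = 130.4 N, T_R = 98.21 N

ΣF_x = 0: −T_L·cos70° + T_R·cos63° = 0 → T_R = 0.753364·T_L.
ΣF_y = 0: T_L·sin70° + T_R·sin63° = 210.
Substitute: T_L·(0.939693 + 0.753364·0.891007) = 210 → T_L = 130.358 ≈ 130.4 N.
Then T_R = 0.753364 × 130.358 = 98.21 N.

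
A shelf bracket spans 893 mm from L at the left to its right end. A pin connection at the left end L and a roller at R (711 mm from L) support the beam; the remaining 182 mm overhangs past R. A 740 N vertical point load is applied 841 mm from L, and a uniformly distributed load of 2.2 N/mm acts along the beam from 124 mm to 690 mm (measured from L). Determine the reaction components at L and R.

Resultant of the distributed load: 2.2 × 566 = 1245.2 N at 407 mm from L.
ΣM about L: R_y·711 − 740·841 − (2.2·566)·407 = 0 → R_y = 1129136.4/711 = 1588.1 ≈ 1588 N.
ΣF_y = 0: L_y + 1588.1 − 740 − 2.2·566 = 0 → L_y = 397.1 N.
ΣF_x = 0: no horizontal applied forces, so L_x = 0.

L_x = 0, L_y = 397.1 N, R_y = 1588 N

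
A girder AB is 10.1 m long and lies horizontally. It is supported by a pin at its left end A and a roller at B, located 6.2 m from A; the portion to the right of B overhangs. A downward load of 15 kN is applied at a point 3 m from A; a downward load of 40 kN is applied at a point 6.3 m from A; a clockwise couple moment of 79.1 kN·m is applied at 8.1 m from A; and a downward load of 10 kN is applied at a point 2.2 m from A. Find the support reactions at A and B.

Moments about A: B_y·6.2 − 15·3 − 40·6.3 − 79.1 − 10·2.2 = 0 → B_y = 398.1/6.2 = 64.2097 ≈ 64.21 kN.
ΣF_y = 0: A_y + 64.2097 − 15 − 40 − 10 = 0 → A_y = 0.7903 kN.
ΣF_x = 0: no horizontal applied forces, so A_x = 0.

A_x = 0, A_y = 0.7903 kN, B_y = 64.21 kN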